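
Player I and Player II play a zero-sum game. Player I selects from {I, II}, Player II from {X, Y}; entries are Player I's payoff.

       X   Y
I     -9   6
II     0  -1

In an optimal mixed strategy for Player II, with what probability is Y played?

Row minima: I → -9, II → -1; maximin = -1.
Column maxima: X → 0, Y → 6; minimax = 0.
-1 ≠ 0, so there is no saddle point; optimal play is mixed.
Let Player I play I with probability p. Expected payoff against X: (-9)p + 0(1−p) = −9p; against Y: 6p + (-1)(1−p) = 7p − 1.
Setting these equal: −9p = 7p − 1 ⇒ −16p = -1 ⇒ p = 1/16, and the value is (-9)·(1/16) = -9/16.
For Player II: with q = P(X), equating I's and II's payoffs gives −15q + 6 = q − 1 ⇒ q = 7/16.

9/16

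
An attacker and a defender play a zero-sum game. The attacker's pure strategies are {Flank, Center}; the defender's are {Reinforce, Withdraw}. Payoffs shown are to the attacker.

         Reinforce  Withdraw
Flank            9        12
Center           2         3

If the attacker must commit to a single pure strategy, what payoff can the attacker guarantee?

9

Row minima: Flank → 9, Center → 2.
The best of these is 9.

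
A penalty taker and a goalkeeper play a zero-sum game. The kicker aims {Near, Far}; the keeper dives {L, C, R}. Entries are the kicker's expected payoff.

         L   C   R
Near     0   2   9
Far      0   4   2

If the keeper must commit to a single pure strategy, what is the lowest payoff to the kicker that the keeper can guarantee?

Column maxima: L → 0, C → 4, R → 9.
The smallest of these is 0.

0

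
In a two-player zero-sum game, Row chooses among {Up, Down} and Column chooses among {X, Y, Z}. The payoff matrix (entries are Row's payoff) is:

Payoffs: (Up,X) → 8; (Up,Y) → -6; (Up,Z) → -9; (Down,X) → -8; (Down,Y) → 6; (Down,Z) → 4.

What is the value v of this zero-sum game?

Row minima: Up → -9, Down → -8; maximin = -8.
Column maxima: X → 8, Y → 6, Z → 4; minimax = 4.
-8 ≠ 4, so there is no saddle point; optimal play is mixed.
Y is strictly dominated by Z (it gives Row strictly more in every row), so Column never plays it.
On the remaining 2×2 (Up, Down vs X, Z):
Let Row play Up with probability p. Expected payoff against X: 8p + (-8)(1−p) = 16p − 8; against Z: (-9)p + 4(1−p) = −13p + 4.
Setting these equal: 16p − 8 = −13p + 4 ⇒ 29p = 12 ⇒ p = 12/29, and the value is (16)·(12/29) − 8 = -40/29.
For Column: with q = P(X), equating Up's and Down's payoffs gives 17q − 9 = −12q + 4 ⇒ q = 13/29.

-40/29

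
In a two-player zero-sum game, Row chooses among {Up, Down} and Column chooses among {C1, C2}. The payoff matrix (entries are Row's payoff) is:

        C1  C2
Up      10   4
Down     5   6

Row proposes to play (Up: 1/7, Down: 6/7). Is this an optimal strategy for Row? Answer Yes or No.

Yes

Against C1 this mix gives (1/7)·10 + (6/7)·5 = 40/7.
Against C2 this mix gives (1/7)·4 + (6/7)·6 = 40/7.
All of Column's active replies (C1, C2) yield 40/7, and no column does worse for Row. The mix makes Column indifferent and guarantees 40/7, so it is optimal.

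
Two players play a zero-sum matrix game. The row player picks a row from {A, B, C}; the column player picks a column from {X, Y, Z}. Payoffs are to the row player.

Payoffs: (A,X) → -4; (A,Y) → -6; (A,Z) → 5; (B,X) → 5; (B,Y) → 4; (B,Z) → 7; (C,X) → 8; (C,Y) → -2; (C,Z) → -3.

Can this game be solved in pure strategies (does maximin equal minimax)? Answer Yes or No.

Yes

Row minima: A → -6, B → 4, C → -3; maximin = 4.
Column maxima: X → 8, Y → 4, Z → 7; minimax = 4.
maximin = minimax = 4, so a saddle point exists.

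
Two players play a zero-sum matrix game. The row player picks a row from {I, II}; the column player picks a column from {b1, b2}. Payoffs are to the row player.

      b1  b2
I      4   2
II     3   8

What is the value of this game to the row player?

26/7

Row minima: I → 2, II → 3; maximin = 3.
Column maxima: b1 → 4, b2 → 8; minimax = 4.
3 ≠ 4, so there is no saddle point; optimal play is mixed.
Let the row player play I with probability p. Expected payoff against b1: 4p + 3(1−p) = p + 3; against b2: 2p + 8(1−p) = −6p + 8.
Setting these equal: p + 3 = −6p + 8 ⇒ 7p = 5 ⇒ p = 5/7, and the value is (1)·(5/7) + 3 = 26/7.
For the column player: with q = P(b1), equating I's and II's payoffs gives 2q + 2 = −5q + 8 ⇒ q = 6/7.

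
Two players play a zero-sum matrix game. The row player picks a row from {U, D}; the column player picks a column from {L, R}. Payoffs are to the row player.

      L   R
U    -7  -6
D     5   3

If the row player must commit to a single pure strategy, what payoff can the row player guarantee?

Row minima: U → -7, D → 3.
The best of these is 3.

3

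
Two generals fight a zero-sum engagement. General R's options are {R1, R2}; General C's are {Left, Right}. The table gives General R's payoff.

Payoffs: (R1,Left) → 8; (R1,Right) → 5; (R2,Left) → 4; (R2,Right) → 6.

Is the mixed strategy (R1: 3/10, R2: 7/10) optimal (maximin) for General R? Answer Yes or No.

No

Against Left this mix gives (3/10)·8 + (7/10)·4 = 26/5.
Against Right this mix gives (3/10)·5 + (7/10)·6 = 57/10.
General C will play Left, holding General R to 26/5. Shifting weight toward the row that does better against Left would raise this floor (the equalizing mix achieves 28/5 against both Left and Right), so the proposed strategy is not optimal.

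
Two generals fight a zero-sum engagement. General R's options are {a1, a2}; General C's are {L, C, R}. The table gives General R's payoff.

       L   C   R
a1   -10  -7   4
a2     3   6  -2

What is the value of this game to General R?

Row minima: a1 → -10, a2 → -2; maximin = -2.
Column maxima: L → 3, C → 6, R → 4; minimax = 3.
-2 ≠ 3, so there is no saddle point; optimal play is mixed.
C is strictly dominated by L (it gives General R strictly more in every row), so General C never plays it.
On the remaining 2×2 (a1, a2 vs L, R):
Let General R play a1 with probability p. Expected payoff against L: (-10)p + 3(1−p) = −13p + 3; against R: 4p + (-2)(1−p) = 6p − 2.
Setting these equal: −13p + 3 = 6p − 2 ⇒ −19p = -5 ⇒ p = 5/19, and the value is (-13)·(5/19) + 3 = -8/19.
For General C: with q = P(L), equating a1's and a2's payoffs gives −14q + 4 = 5q − 2 ⇒ q = 6/19.

-8/19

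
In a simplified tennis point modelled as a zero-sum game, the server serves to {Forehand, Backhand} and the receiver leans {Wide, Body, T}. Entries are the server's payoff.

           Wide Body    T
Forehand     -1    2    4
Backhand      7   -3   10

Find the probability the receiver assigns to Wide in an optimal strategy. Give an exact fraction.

Row minima: Forehand → -1, Backhand → -3; maximin = -1.
Column maxima: Wide → 7, Body → 2, T → 10; minimax = 2.
-1 ≠ 2, so there is no saddle point; optimal play is mixed.
T is strictly dominated by Wide (it gives the server strictly more in every row), so the receiver never plays it.
On the remaining 2×2 (Forehand, Backhand vs Wide, Body):
Let the server play Forehand with probability p. Expected payoff against Wide: (-1)p + 7(1−p) = −8p + 7; against Body: 2p + (-3)(1−p) = 5p − 3.
Setting these equal: −8p + 7 = 5p − 3 ⇒ −13p = -10 ⇒ p = 10/13, and the value is (-8)·(10/13) + 7 = 11/13.
For the receiver: with q = P(Wide), equating Forehand's and Backhand's payoffs gives −3q + 2 = 10q − 3 ⇒ q = 5/13.

5/13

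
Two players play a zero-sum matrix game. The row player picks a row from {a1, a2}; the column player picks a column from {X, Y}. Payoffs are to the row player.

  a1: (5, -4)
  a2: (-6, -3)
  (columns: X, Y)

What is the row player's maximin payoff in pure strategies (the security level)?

Row minima: a1 → -4, a2 → -6.
The best of these is -4.

-4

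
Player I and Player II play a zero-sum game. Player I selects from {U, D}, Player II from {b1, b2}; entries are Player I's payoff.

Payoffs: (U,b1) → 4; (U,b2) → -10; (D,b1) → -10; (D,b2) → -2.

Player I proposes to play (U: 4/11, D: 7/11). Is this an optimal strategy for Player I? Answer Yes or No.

Against b1 this mix gives (4/11)·4 + (7/11)·(-10) = -54/11.
Against b2 this mix gives (4/11)·(-10) + (7/11)·(-2) = -54/11.
All of Player II's active replies (b1, b2) yield -54/11, and no column does worse for Player I. The mix makes Player II indifferent and guarantees -54/11, so it is optimal.

Yes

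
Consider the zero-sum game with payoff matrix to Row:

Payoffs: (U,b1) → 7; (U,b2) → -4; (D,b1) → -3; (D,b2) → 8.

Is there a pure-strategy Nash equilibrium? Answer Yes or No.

No

Row minima: U → -4, D → -3; maximin = -3.
Column maxima: b1 → 7, b2 → 8; minimax = 7.
-3 ≠ 7, so no pure-strategy equilibrium exists.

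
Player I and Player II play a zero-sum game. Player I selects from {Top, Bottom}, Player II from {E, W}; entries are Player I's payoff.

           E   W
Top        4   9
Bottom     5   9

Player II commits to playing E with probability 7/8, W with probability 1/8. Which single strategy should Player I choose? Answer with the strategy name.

Expected payoff of Top: (7/8)·4 + (1/8)·9 = 37/8.
Expected payoff of Bottom: (7/8)·5 + (1/8)·9 = 11/2.
The largest is 11/2, so Player I's best response is Bottom.

Bottom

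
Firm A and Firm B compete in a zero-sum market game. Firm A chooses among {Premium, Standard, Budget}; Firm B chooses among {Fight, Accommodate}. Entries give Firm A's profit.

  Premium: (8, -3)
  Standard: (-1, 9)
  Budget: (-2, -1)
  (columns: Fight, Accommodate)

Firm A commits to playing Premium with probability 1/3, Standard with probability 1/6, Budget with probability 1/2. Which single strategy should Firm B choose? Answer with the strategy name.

If Firm B plays Fight, Firm A's expected payoff is (1/3)·8 + (1/6)·(-1) + (1/2)·(-2) = 3/2.
If Firm B plays Accommodate, Firm A's expected payoff is (1/3)·(-3) + (1/6)·9 + (1/2)·(-1) = 0.
Firm B minimizes Firm A's payoff; the smallest is 0, so the best response is Accommodate.

Accommodate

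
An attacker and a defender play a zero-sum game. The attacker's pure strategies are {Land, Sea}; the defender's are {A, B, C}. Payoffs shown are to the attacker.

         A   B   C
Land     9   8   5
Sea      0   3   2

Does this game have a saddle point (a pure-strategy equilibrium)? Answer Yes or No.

Row minima: Land → 5, Sea → 0; maximin = 5.
Column maxima: A → 9, B → 8, C → 5; minimax = 5.
maximin = minimax = 5, so a saddle point exists.

Yes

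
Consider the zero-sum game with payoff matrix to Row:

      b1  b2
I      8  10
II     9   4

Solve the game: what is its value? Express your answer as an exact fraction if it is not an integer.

58/7

Row minima: I → 8, II → 4; maximin = 8.
Column maxima: b1 → 9, b2 → 10; minimax = 9.
8 ≠ 9, so there is no saddle point; optimal play is mixed.
Let Row play I with probability p. Expected payoff against b1: 8p + 9(1−p) = −p + 9; against b2: 10p + 4(1−p) = 6p + 4.
Setting these equal: −p + 9 = 6p + 4 ⇒ −7p = -5 ⇒ p = 5/7, and the value is (-1)·(5/7) + 9 = 58/7.
For Column: with q = P(b1), equating I's and II's payoffs gives −2q + 10 = 5q + 4 ⇒ q = 6/7.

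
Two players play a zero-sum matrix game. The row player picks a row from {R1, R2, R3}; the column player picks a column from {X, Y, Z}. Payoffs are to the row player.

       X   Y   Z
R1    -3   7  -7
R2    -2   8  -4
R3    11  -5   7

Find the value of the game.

3/2

Row minima: R1 → -7, R2 → -4, R3 → -5; maximin = -4.
Column maxima: X → 11, Y → 8, Z → 7; minimax = 7.
-4 ≠ 7, so there is no saddle point; optimal play is mixed.
R1 is strictly dominated by R2, so the row player never plays it.
X is strictly dominated by Z (it gives the row player strictly more in every row), so the column player never plays it.
On the remaining 2×2 (R2, R3 vs Y, Z):
Let the row player play R2 with probability p. Expected payoff against Y: 8p + (-5)(1−p) = 13p − 5; against Z: (-4)p + 7(1−p) = −11p + 7.
Setting these equal: 13p − 5 = −11p + 7 ⇒ 24p = 12 ⇒ p = 1/2, and the value is (13)·(1/2) − 5 = 3/2.
For the column player: with q = P(Y), equating R2's and R3's payoffs gives 12q − 4 = −12q + 7 ⇒ q = 11/24.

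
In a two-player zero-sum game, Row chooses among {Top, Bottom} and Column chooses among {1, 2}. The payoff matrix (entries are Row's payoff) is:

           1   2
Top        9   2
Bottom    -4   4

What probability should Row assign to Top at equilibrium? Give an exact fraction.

Row minima: Top → 2, Bottom → -4; maximin = 2.
Column maxima: 1 → 9, 2 → 4; minimax = 4.
2 ≠ 4, so there is no saddle point; optimal play is mixed.
Let Row play Top with probability p. Expected payoff against 1: 9p + (-4)(1−p) = 13p − 4; against 2: 2p + 4(1−p) = −2p + 4.
Setting these equal: 13p − 4 = −2p + 4 ⇒ 15p = 8 ⇒ p = 8/15, and the value is (13)·(8/15) − 4 = 44/15.
For Column: with q = P(1), equating Top's and Bottom's payoffs gives 7q + 2 = −8q + 4 ⇒ q = 2/15.

8/15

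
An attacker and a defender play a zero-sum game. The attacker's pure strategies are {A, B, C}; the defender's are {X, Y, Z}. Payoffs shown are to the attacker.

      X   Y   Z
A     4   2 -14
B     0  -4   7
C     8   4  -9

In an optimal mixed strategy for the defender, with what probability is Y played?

2/3

Row minima: A → -14, B → -4, C → -9; maximin = -4.
Column maxima: X → 8, Y → 4, Z → 7; minimax = 4.
-4 ≠ 4, so there is no saddle point; optimal play is mixed.
A is strictly dominated by C, so the attacker never plays it.
X is strictly dominated by Y (it gives the attacker strictly more in every row), so the defender never plays it.
On the remaining 2×2 (B, C vs Y, Z):
Let the attacker play B with probability p. Expected payoff against Y: (-4)p + 4(1−p) = −8p + 4; against Z: 7p + (-9)(1−p) = 16p − 9.
Setting these equal: −8p + 4 = 16p − 9 ⇒ −24p = -13 ⇒ p = 13/24, and the value is (-8)·(13/24) + 4 = -1/3.
For the defender: with q = P(Y), equating B's and C's payoffs gives −11q + 7 = 13q − 9 ⇒ q = 2/3.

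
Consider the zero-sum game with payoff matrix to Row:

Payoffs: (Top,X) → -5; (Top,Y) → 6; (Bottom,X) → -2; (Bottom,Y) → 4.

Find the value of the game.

-2

Row minima: Top → -5, Bottom → -2; maximin = -2.
Column maxima: X → -2, Y → 6; minimax = -2.
Since maximin = minimax = -2, there is a saddle point and the value is -2.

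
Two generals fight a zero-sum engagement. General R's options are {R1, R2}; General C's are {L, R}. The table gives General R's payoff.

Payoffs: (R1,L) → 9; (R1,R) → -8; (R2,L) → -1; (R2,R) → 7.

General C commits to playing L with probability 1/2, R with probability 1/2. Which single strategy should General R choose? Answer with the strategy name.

Expected payoff of R1: (1/2)·9 + (1/2)·(-8) = 1/2.
Expected payoff of R2: (1/2)·(-1) + (1/2)·7 = 3.
The largest is 3, so General R's best response is R2.

R2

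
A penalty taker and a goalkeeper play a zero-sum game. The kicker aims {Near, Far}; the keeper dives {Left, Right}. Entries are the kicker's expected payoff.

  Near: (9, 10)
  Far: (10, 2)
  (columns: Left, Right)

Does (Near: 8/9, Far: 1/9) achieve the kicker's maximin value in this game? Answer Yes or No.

Yes

Against Left this mix gives (8/9)·9 + (1/9)·10 = 82/9.
Against Right this mix gives (8/9)·10 + (1/9)·2 = 82/9.
All of the keeper's active replies (Left, Right) yield 82/9, and no column does worse for the kicker. The mix makes the keeper indifferent and guarantees 82/9, so it is optimal.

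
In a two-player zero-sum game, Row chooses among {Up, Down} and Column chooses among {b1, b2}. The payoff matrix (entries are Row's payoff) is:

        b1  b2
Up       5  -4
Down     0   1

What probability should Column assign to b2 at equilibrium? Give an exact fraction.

1/2

Row minima: Up → -4, Down → 0; maximin = 0.
Column maxima: b1 → 5, b2 → 1; minimax = 1.
0 ≠ 1, so there is no saddle point; optimal play is mixed.
Let Row play Up with probability p. Expected payoff against b1: 5p + 0(1−p) = 5p; against b2: (-4)p + 1(1−p) = −5p + 1.
Setting these equal: 5p = −5p + 1 ⇒ 10p = 1 ⇒ p = 1/10, and the value is (5)·(1/10) = 1/2.
For Column: with q = P(b1), equating Up's and Down's payoffs gives 9q − 4 = −q + 1 ⇒ q = 1/2.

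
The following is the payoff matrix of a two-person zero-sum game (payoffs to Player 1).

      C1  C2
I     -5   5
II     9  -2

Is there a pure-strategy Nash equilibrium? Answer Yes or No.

No

Row minima: I → -5, II → -2; maximin = -2.
Column maxima: C1 → 9, C2 → 5; minimax = 5.
-2 ≠ 5, so no pure-strategy equilibrium exists.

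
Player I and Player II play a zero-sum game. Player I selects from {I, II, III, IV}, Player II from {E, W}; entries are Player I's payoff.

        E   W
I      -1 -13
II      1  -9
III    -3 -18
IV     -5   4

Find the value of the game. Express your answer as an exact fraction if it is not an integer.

Row minima: I → -13, II → -9, III → -18, IV → -5; maximin = -5.
Column maxima: E → 1, W → 4; minimax = 1.
-5 ≠ 1, so there is no saddle point; optimal play is mixed.
I is strictly dominated by II, so Player I never plays it.
III is strictly dominated by II, so Player I never plays it.
On the remaining 2×2 (II, IV vs E, W):
Let Player I play II with probability p. Expected payoff against E: 1p + (-5)(1−p) = 6p − 5; against W: (-9)p + 4(1−p) = −13p + 4.
Setting these equal: 6p − 5 = −13p + 4 ⇒ 19p = 9 ⇒ p = 9/19, and the value is (6)·(9/19) − 5 = -41/19.
For Player II: with q = P(E), equating II's and IV's payoffs gives 10q − 9 = −9q + 4 ⇒ q = 13/19.

-41/19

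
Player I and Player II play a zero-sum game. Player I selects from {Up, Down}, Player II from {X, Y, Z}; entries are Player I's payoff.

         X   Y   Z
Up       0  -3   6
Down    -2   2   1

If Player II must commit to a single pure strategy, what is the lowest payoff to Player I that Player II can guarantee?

0

Column maxima: X → 0, Y → 2, Z → 6.
The smallest of these is 0.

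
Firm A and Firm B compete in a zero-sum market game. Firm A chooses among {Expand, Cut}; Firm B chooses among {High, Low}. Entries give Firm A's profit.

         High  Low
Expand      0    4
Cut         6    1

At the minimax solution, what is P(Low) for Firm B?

Row minima: Expand → 0, Cut → 1; maximin = 1.
Column maxima: High → 6, Low → 4; minimax = 4.
1 ≠ 4, so there is no saddle point; optimal play is mixed.
Let Firm A play Expand with probability p. Expected payoff against High: 0p + 6(1−p) = −6p + 6; against Low: 4p + 1(1−p) = 3p + 1.
Setting these equal: −6p + 6 = 3p + 1 ⇒ −9p = -5 ⇒ p = 5/9, and the value is (-6)·(5/9) + 6 = 8/3.
For Firm B: with q = P(High), equating Expand's and Cut's payoffs gives −4q + 4 = 5q + 1 ⇒ q = 1/3.

2/3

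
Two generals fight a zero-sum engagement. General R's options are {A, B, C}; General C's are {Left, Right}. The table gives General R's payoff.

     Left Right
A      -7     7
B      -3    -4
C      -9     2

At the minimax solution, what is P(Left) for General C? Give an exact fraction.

11/15

Row minima: A → -7, B → -4, C → -9; maximin = -4.
Column maxima: Left → -3, Right → 7; minimax = -3.
-4 ≠ -3, so there is no saddle point; optimal play is mixed.
C is strictly dominated by A, so General R never plays it.
On the remaining 2×2 (A, B vs Left, Right):
Let General R play A with probability p. Expected payoff against Left: (-7)p + (-3)(1−p) = −4p − 3; against Right: 7p + (-4)(1−p) = 11p − 4.
Setting these equal: −4p − 3 = 11p − 4 ⇒ −15p = -1 ⇒ p = 1/15, and the value is (-4)·(1/15) − 3 = -49/15.
For General C: with q = P(Left), equating A's and B's payoffs gives −14q + 7 = q − 4 ⇒ q = 11/15.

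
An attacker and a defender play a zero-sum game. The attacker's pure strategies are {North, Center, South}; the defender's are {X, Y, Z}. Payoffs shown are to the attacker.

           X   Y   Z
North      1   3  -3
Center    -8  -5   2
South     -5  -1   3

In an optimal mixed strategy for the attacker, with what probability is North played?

2/3

Row minima: North → -3, Center → -8, South → -5; maximin = -3.
Column maxima: X → 1, Y → 3, Z → 3; minimax = 1.
-3 ≠ 1, so there is no saddle point; optimal play is mixed.
Center is strictly dominated by South, so the attacker never plays it.
Y is strictly dominated by X (it gives the attacker strictly more in every row), so the defender never plays it.
On the remaining 2×2 (North, South vs X, Z):
Let the attacker play North with probability p. Expected payoff against X: 1p + (-5)(1−p) = 6p − 5; against Z: (-3)p + 3(1−p) = −6p + 3.
Setting these equal: 6p − 5 = −6p + 3 ⇒ 12p = 8 ⇒ p = 2/3, and the value is (6)·(2/3) − 5 = -1.
For the defender: with q = P(X), equating North's and South's payoffs gives 4q − 3 = −8q + 3 ⇒ q = 1/2.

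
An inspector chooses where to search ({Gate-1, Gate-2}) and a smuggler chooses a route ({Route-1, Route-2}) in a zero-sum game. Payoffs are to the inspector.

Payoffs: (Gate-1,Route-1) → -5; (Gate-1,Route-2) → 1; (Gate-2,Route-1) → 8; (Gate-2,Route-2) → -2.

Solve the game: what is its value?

-1/8

Row minima: Gate-1 → -5, Gate-2 → -2; maximin = -2.
Column maxima: Route-1 → 8, Route-2 → 1; minimax = 1.
-2 ≠ 1, so there is no saddle point; optimal play is mixed.
Let the inspector play Gate-1 with probability p. Expected payoff against Route-1: (-5)p + 8(1−p) = −13p + 8; against Route-2: 1p + (-2)(1−p) = 3p − 2.
Setting these equal: −13p + 8 = 3p − 2 ⇒ −16p = -10 ⇒ p = 5/8, and the value is (-13)·(5/8) + 8 = -1/8.
For the smuggler: with q = P(Route-1), equating Gate-1's and Gate-2's payoffs gives −6q + 1 = 10q − 2 ⇒ q = 3/16.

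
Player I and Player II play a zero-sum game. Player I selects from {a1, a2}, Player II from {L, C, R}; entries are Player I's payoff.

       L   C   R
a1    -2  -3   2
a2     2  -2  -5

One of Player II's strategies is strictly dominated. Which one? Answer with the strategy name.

L

C holds Player I's payoff strictly below L in every row: -3 < -2, -2 < 2.
So L is strictly dominated for Player II.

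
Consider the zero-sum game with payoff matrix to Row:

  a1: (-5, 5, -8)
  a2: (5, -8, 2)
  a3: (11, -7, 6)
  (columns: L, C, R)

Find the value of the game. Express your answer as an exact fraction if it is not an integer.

-1

Row minima: a1 → -8, a2 → -8, a3 → -7; maximin = -7.
Column maxima: L → 11, C → 5, R → 6; minimax = 5.
-7 ≠ 5, so there is no saddle point; optimal play is mixed.
a2 is strictly dominated by a3, so Row never plays it.
L is strictly dominated by R (it gives Row strictly more in every row), so Column never plays it.
On the remaining 2×2 (a1, a3 vs C, R):
Let Row play a1 with probability p. Expected payoff against C: 5p + (-7)(1−p) = 12p − 7; against R: (-8)p + 6(1−p) = −14p + 6.
Setting these equal: 12p − 7 = −14p + 6 ⇒ 26p = 13 ⇒ p = 1/2, and the value is (12)·(1/2) − 7 = -1.
For Column: with q = P(C), equating a1's and a3's payoffs gives 13q − 8 = −13q + 6 ⇒ q = 7/13.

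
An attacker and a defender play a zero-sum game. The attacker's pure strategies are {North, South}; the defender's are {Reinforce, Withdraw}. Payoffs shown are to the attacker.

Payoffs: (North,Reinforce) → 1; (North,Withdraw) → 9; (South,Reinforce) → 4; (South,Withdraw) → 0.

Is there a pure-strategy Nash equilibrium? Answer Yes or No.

Row minima: North → 1, South → 0; maximin = 1.
Column maxima: Reinforce → 4, Withdraw → 9; minimax = 4.
1 ≠ 4, so no pure-strategy equilibrium exists.

No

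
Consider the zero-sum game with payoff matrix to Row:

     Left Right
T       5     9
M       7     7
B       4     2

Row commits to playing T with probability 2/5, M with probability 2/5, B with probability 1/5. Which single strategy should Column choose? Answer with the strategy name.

If Column plays Left, Row's expected payoff is (2/5)·5 + (2/5)·7 + (1/5)·4 = 28/5.
If Column plays Right, Row's expected payoff is (2/5)·9 + (2/5)·7 + (1/5)·2 = 34/5.
Column minimizes Row's payoff; the smallest is 28/5, so the best response is Left.

Left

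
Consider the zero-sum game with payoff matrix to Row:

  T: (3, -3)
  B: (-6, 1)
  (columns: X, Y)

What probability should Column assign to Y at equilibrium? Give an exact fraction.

Row minima: T → -3, B → -6; maximin = -3.
Column maxima: X → 3, Y → 1; minimax = 1.
-3 ≠ 1, so there is no saddle point; optimal play is mixed.
Let Row play T with probability p. Expected payoff against X: 3p + (-6)(1−p) = 9p − 6; against Y: (-3)p + 1(1−p) = −4p + 1.
Setting these equal: 9p − 6 = −4p + 1 ⇒ 13p = 7 ⇒ p = 7/13, and the value is (9)·(7/13) − 6 = -15/13.
For Column: with q = P(X), equating T's and B's payoffs gives 6q − 3 = −7q + 1 ⇒ q = 4/13.

9/13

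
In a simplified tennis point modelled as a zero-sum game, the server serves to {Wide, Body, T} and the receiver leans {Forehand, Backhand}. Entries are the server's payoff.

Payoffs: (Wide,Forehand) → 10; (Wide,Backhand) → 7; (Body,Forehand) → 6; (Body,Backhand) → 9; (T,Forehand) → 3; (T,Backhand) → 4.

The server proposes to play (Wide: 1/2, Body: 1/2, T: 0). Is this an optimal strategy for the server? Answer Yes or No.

Yes

Against Forehand this mix gives (1/2)·10 + (1/2)·6 = 8.
Against Backhand this mix gives (1/2)·7 + (1/2)·9 = 8.
All of the receiver's active replies (Forehand, Backhand) yield 8, and no column does worse for the server. The mix makes the receiver indifferent and guarantees 8, so it is optimal.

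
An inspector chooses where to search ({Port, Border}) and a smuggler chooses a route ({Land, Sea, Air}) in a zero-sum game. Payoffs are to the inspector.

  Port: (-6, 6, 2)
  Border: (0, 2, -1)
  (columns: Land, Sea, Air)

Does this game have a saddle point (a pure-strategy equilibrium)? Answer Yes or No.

No

Row minima: Port → -6, Border → -1; maximin = -1.
Column maxima: Land → 0, Sea → 6, Air → 2; minimax = 0.
-1 ≠ 0, so no pure-strategy equilibrium exists.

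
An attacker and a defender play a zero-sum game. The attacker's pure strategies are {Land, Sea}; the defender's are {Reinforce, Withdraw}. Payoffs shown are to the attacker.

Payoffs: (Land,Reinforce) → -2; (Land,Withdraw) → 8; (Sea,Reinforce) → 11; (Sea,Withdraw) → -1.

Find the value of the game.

43/11

Row minima: Land → -2, Sea → -1; maximin = -1.
Column maxima: Reinforce → 11, Withdraw → 8; minimax = 8.
-1 ≠ 8, so there is no saddle point; optimal play is mixed.
Let the attacker play Land with probability p. Expected payoff against Reinforce: (-2)p + 11(1−p) = −13p + 11; against Withdraw: 8p + (-1)(1−p) = 9p − 1.
Setting these equal: −13p + 11 = 9p − 1 ⇒ −22p = -12 ⇒ p = 6/11, and the value is (-13)·(6/11) + 11 = 43/11.
For the defender: with q = P(Reinforce), equating Land's and Sea's payoffs gives −10q + 8 = 12q − 1 ⇒ q = 9/22.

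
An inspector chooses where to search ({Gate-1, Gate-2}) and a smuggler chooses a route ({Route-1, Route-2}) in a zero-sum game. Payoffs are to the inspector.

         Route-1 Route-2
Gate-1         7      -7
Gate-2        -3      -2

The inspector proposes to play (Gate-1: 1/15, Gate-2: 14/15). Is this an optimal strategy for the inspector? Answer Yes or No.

Against Route-1 this mix gives (1/15)·7 + (14/15)·(-3) = -7/3.
Against Route-2 this mix gives (1/15)·(-7) + (14/15)·(-2) = -7/3.
All of the smuggler's active replies (Route-1, Route-2) yield -7/3, and no column does worse for the inspector. The mix makes the smuggler indifferent and guarantees -7/3, so it is optimal.

Yes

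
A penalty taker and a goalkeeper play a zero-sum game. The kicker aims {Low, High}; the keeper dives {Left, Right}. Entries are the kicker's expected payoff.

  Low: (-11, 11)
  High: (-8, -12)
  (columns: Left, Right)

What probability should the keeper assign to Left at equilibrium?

Row minima: Low → -11, High → -12; maximin = -11.
Column maxima: Left → -8, Right → 11; minimax = -8.
-11 ≠ -8, so there is no saddle point; optimal play is mixed.
Let the kicker play Low with probability p. Expected payoff against Left: (-11)p + (-8)(1−p) = −3p − 8; against Right: 11p + (-12)(1−p) = 23p − 12.
Setting these equal: −3p − 8 = 23p − 12 ⇒ −26p = -4 ⇒ p = 2/13, and the value is (-3)·(2/13) − 8 = -110/13.
For the keeper: with q = P(Left), equating Low's and High's payoffs gives −22q + 11 = 4q − 12 ⇒ q = 23/26.

23/26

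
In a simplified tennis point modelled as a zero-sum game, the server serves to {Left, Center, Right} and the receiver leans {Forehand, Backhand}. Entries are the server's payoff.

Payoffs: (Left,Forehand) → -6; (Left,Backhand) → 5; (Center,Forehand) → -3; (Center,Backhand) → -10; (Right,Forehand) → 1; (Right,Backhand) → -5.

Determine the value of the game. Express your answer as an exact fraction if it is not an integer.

Row minima: Left → -6, Center → -10, Right → -5; maximin = -5.
Column maxima: Forehand → 1, Backhand → 5; minimax = 1.
-5 ≠ 1, so there is no saddle point; optimal play is mixed.
Center is strictly dominated by Right, so the server never plays it.
On the remaining 2×2 (Left, Right vs Forehand, Backhand):
Let the server play Left with probability p. Expected payoff against Forehand: (-6)p + 1(1−p) = −7p + 1; against Backhand: 5p + (-5)(1−p) = 10p − 5.
Setting these equal: −7p + 1 = 10p − 5 ⇒ −17p = -6 ⇒ p = 6/17, and the value is (-7)·(6/17) + 1 = -25/17.
For the receiver: with q = P(Forehand), equating Left's and Right's payoffs gives −11q + 5 = 6q − 5 ⇒ q = 10/17.

-25/17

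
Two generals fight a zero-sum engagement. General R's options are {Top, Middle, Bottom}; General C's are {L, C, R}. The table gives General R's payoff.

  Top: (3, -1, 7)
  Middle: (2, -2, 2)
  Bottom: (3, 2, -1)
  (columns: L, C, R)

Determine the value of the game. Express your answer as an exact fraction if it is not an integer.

13/11

Row minima: Top → -1, Middle → -2, Bottom → -1; maximin = -1.
Column maxima: L → 3, C → 2, R → 7; minimax = 2.
-1 ≠ 2, so there is no saddle point; optimal play is mixed.
Middle is strictly dominated by Top, so General R never plays it.
L is strictly dominated by C (it gives General R strictly more in every row), so General C never plays it.
On the remaining 2×2 (Top, Bottom vs C, R):
Let General R play Top with probability p. Expected payoff against C: (-1)p + 2(1−p) = −3p + 2; against R: 7p + (-1)(1−p) = 8p − 1.
Setting these equal: −3p + 2 = 8p − 1 ⇒ −11p = -3 ⇒ p = 3/11, and the value is (-3)·(3/11) + 2 = 13/11.
For General C: with q = P(C), equating Top's and Bottom's payoffs gives −8q + 7 = 3q − 1 ⇒ q = 8/11.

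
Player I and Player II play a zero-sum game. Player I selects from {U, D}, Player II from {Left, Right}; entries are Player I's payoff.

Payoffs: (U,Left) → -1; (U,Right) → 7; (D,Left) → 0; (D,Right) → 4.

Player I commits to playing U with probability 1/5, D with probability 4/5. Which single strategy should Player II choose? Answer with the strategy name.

Left

If Player II plays Left, Player I's expected payoff is (1/5)·(-1) + (4/5)·0 = -1/5.
If Player II plays Right, Player I's expected payoff is (1/5)·7 + (4/5)·4 = 23/5.
Player II minimizes Player I's payoff; the smallest is -1/5, so the best response is Left.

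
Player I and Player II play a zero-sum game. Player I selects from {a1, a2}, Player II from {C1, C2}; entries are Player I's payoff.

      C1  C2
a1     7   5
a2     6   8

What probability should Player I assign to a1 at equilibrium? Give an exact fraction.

Row minima: a1 → 5, a2 → 6; maximin = 6.
Column maxima: C1 → 7, C2 → 8; minimax = 7.
6 ≠ 7, so there is no saddle point; optimal play is mixed.
Let Player I play a1 with probability p. Expected payoff against C1: 7p + 6(1−p) = p + 6; against C2: 5p + 8(1−p) = −3p + 8.
Setting these equal: p + 6 = −3p + 8 ⇒ 4p = 2 ⇒ p = 1/2, and the value is (1)·(1/2) + 6 = 13/2.
For Player II: with q = P(C1), equating a1's and a2's payoffs gives 2q + 5 = −2q + 8 ⇒ q = 3/4.

1/2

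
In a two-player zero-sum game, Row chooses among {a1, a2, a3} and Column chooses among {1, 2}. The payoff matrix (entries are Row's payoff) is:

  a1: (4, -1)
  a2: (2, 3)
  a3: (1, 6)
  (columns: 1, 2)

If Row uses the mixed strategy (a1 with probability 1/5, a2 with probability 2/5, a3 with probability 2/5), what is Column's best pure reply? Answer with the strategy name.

If Column plays 1, Row's expected payoff is (1/5)·4 + (2/5)·2 + (2/5)·1 = 2.
If Column plays 2, Row's expected payoff is (1/5)·(-1) + (2/5)·3 + (2/5)·6 = 17/5.
Column minimizes Row's payoff; the smallest is 2, so the best response is 1.

1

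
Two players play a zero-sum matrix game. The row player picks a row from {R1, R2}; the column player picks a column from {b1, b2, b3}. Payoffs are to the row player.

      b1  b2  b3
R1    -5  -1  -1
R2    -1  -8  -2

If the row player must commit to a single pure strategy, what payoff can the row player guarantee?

Row minima: R1 → -5, R2 → -8.
The best of these is -5.

-5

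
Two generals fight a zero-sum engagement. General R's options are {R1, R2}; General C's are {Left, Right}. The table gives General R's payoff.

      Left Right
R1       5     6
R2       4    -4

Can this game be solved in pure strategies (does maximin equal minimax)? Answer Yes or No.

Yes

Row minima: R1 → 5, R2 → -4; maximin = 5.
Column maxima: Left → 5, Right → 6; minimax = 5.
maximin = minimax = 5, so a saddle point exists.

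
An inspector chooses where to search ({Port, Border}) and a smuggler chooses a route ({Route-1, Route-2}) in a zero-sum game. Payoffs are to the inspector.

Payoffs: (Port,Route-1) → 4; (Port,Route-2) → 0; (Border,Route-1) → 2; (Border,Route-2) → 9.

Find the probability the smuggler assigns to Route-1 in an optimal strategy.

Row minima: Port → 0, Border → 2; maximin = 2.
Column maxima: Route-1 → 4, Route-2 → 9; minimax = 4.
2 ≠ 4, so there is no saddle point; optimal play is mixed.
Let the inspector play Port with probability p. Expected payoff against Route-1: 4p + 2(1−p) = 2p + 2; against Route-2: 0p + 9(1−p) = −9p + 9.
Setting these equal: 2p + 2 = −9p + 9 ⇒ 11p = 7 ⇒ p = 7/11, and the value is (2)·(7/11) + 2 = 36/11.
For the smuggler: with q = P(Route-1), equating Port's and Border's payoffs gives 4q = −7q + 9 ⇒ q = 9/11.

9/11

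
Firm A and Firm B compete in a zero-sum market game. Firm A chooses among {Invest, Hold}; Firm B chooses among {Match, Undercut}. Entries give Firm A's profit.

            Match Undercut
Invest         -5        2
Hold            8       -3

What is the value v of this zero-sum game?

1/18

Row minima: Invest → -5, Hold → -3; maximin = -3.
Column maxima: Match → 8, Undercut → 2; minimax = 2.
-3 ≠ 2, so there is no saddle point; optimal play is mixed.
Let Firm A play Invest with probability p. Expected payoff against Match: (-5)p + 8(1−p) = −13p + 8; against Undercut: 2p + (-3)(1−p) = 5p − 3.
Setting these equal: −13p + 8 = 5p − 3 ⇒ −18p = -11 ⇒ p = 11/18, and the value is (-13)·(11/18) + 8 = 1/18.
For Firm B: with q = P(Match), equating Invest's and Hold's payoffs gives −7q + 2 = 11q − 3 ⇒ q = 5/18.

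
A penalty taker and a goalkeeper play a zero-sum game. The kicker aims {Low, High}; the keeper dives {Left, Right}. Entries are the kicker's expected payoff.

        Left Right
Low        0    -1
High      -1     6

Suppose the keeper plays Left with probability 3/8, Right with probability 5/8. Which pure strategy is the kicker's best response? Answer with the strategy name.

High

Expected payoff of Low: (3/8)·0 + (5/8)·(-1) = -5/8.
Expected payoff of High: (3/8)·(-1) + (5/8)·6 = 27/8.
The largest is 27/8, so the kicker's best response is High.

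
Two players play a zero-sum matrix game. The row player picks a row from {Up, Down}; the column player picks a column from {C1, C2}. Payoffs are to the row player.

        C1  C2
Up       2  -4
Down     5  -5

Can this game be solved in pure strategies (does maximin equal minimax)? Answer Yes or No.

Row minima: Up → -4, Down → -5; maximin = -4.
Column maxima: C1 → 5, C2 → -4; minimax = -4.
maximin = minimax = -4, so a saddle point exists.

Yes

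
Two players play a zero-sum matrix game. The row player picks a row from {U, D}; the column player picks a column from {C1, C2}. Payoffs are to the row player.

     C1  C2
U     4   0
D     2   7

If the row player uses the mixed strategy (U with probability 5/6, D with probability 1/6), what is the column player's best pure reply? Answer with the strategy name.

C2

If the column player plays C1, the row player's expected payoff is (5/6)·4 + (1/6)·2 = 11/3.
If the column player plays C2, the row player's expected payoff is (5/6)·0 + (1/6)·7 = 7/6.
The column player minimizes the row player's payoff; the smallest is 7/6, so the best response is C2.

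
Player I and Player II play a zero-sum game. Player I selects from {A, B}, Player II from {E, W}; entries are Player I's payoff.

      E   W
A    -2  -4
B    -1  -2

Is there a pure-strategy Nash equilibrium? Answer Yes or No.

Yes

Row minima: A → -4, B → -2; maximin = -2.
Column maxima: E → -1, W → -2; minimax = -2.
maximin = minimax = -2, so a saddle point exists.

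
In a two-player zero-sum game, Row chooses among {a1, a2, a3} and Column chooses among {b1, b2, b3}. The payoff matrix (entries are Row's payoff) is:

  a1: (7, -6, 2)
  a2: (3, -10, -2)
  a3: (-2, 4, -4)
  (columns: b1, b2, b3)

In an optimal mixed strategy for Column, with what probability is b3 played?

5/8

Row minima: a1 → -6, a2 → -10, a3 → -4; maximin = -4.
Column maxima: b1 → 7, b2 → 4, b3 → 2; minimax = 2.
-4 ≠ 2, so there is no saddle point; optimal play is mixed.
a2 is strictly dominated by a1, so Row never plays it.
b1 is strictly dominated by b3 (it gives Row strictly more in every row), so Column never plays it.
On the remaining 2×2 (a1, a3 vs b2, b3):
Let Row play a1 with probability p. Expected payoff against b2: (-6)p + 4(1−p) = −10p + 4; against b3: 2p + (-4)(1−p) = 6p − 4.
Setting these equal: −10p + 4 = 6p − 4 ⇒ −16p = -8 ⇒ p = 1/2, and the value is (-10)·(1/2) + 4 = -1.
For Column: with q = P(b2), equating a1's and a3's payoffs gives −8q + 2 = 8q − 4 ⇒ q = 3/8.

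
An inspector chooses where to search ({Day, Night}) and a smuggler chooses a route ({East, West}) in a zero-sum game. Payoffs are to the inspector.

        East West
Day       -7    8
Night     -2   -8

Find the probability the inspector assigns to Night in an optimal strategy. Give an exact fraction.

5/7

Row minima: Day → -7, Night → -8; maximin = -7.
Column maxima: East → -2, West → 8; minimax = -2.
-7 ≠ -2, so there is no saddle point; optimal play is mixed.
Let the inspector play Day with probability p. Expected payoff against East: (-7)p + (-2)(1−p) = −5p − 2; against West: 8p + (-8)(1−p) = 16p − 8.
Setting these equal: −5p − 2 = 16p − 8 ⇒ −21p = -6 ⇒ p = 2/7, and the value is (-5)·(2/7) − 2 = -24/7.
For the smuggler: with q = P(East), equating Day's and Night's payoffs gives −15q + 8 = 6q − 8 ⇒ q = 16/21.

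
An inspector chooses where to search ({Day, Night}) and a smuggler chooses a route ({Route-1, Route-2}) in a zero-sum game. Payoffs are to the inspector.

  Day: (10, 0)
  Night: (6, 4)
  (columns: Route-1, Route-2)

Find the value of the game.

4

Row minima: Day → 0, Night → 4; maximin = 4.
Column maxima: Route-1 → 10, Route-2 → 4; minimax = 4.
Since maximin = minimax = 4, there is a saddle point and the value is 4.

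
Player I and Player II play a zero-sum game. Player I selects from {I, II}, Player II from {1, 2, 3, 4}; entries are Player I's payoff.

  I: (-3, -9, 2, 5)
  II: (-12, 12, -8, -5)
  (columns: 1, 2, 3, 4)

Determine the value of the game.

-24/5

Row minima: I → -9, II → -12; maximin = -9.
Column maxima: 1 → -3, 2 → 12, 3 → 2, 4 → 5; minimax = -3.
-9 ≠ -3, so there is no saddle point; optimal play is mixed.
3 is strictly dominated by 1 (it gives Player I strictly more in every row), so Player II never plays it.
4 is strictly dominated by 1 (it gives Player I strictly more in every row), so Player II never plays it.
On the remaining 2×2 (I, II vs 1, 2):
Let Player I play I with probability p. Expected payoff against 1: (-3)p + (-12)(1−p) = 9p − 12; against 2: (-9)p + 12(1−p) = −21p + 12.
Setting these equal: 9p − 12 = −21p + 12 ⇒ 30p = 24 ⇒ p = 4/5, and the value is (9)·(4/5) − 12 = -24/5.
For Player II: with q = P(1), equating I's and II's payoffs gives 6q − 9 = −24q + 12 ⇒ q = 7/10.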